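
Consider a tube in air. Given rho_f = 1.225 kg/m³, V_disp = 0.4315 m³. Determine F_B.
Formula: F_B = \rho_f g V_{disp}
F_B = 1.225·9.81·0.4315 = 5.185 N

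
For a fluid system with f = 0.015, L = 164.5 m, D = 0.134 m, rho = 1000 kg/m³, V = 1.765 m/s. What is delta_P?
Formula: \Delta P = f \frac{L}{D} \frac{\rho V^2}{2}
delta_P = 0.015·(164.5/0.134)·0.5·1000·1.765²/1000 = 28.68 kPa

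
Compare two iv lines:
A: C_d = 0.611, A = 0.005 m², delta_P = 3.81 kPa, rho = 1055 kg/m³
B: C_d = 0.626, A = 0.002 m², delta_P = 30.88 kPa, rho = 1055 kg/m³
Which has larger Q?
Q(A) = 8.21 L/s, Q(B) = 9.579 L/s. Answer: B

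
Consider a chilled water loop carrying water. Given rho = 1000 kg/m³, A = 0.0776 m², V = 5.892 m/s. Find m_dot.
Formula: \dot{m} = \rho A V
m_dot = 1000·0.0776·5.892 = 457.2 kg/s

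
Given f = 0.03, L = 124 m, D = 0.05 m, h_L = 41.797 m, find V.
Formula: h_L = f \frac{L}{D} \frac{V^2}{2g}
Substituting knowns: 41.797 = 0.03·(124/0.05)·V²/(2·9.81)
Solving for V: V = √(41.797·2·9.81/(0.03·(124/0.05))) = 3.32 m/s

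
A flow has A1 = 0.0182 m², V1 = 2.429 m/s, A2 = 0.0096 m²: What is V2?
Formula: V_2 = \frac{A_1 V_1}{A_2}
V2 = 0.0182·2.429/0.0096 = 4.605 m/s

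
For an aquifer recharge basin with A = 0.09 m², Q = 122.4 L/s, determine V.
Formula: Q = A V
Substituting knowns: 122.4 = 0.09·V·1000
Solving for V: V = (122.4/1000)/0.09 = 1.36 m/s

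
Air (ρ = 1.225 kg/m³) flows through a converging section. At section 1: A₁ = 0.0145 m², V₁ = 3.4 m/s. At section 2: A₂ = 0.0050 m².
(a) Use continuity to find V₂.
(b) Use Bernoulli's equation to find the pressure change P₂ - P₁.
(a) Continuity: A₁V₁=A₂V₂ -> V₂=A₁V₁/A₂=0.0145*3.4/0.0050=9.86 m/s
(b) Bernoulli: P₂-P₁=0.5*rho*(V₁^2-V₂^2)/1000=0.5*1.225*(3.4^2-9.86^2)/1000=-0.05247 kPa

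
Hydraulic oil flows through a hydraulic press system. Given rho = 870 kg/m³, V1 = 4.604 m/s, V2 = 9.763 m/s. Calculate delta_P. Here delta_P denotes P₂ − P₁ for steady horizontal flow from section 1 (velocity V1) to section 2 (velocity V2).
Formula: \Delta P = \frac{1}{2} \rho (V_1^2 - V_2^2)
delta_P = 0.5·870·(4.604² − 9.763²)/1000 = -32.24 kPa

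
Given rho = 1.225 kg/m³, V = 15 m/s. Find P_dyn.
Formula: P_{dyn} = \frac{1}{2} \rho V^2
P_dyn = 0.5·1.225·15²/1000 = 0.1378 kPa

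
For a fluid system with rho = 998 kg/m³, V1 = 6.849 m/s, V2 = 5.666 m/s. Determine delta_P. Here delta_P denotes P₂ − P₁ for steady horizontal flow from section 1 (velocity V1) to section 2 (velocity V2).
Formula: \Delta P = \frac{1}{2} \rho (V_1^2 - V_2^2)
delta_P = 0.5·998·(6.849² − 5.666²)/1000 = 7.388 kPa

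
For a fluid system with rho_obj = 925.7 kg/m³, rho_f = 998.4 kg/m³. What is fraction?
Formula: f_{sub} = \frac{\rho_{obj}}{\rho_f}
fraction = 925.7/998.4 = 0.9272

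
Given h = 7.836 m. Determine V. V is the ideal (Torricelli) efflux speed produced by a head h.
Formula: V = \sqrt{2 g h}
V = √(2·9.81·7.836) = 12.4 m/s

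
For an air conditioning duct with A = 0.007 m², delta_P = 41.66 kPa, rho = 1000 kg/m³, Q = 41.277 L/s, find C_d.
Formula: Q = C_d A \sqrt{\frac{2 \Delta P}{\rho}}
Substituting knowns: 41.277 = C_d·0.007·√(2·(41.66·1000)/1000)·1000
Solving for C_d: C_d = (41.277/1000)/(0.007·√(2·(41.66·1000)/1000)) = 0.646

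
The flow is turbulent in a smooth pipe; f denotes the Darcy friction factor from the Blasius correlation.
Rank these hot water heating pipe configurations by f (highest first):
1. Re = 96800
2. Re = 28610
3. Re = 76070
Case 1: f = 0.01792
Case 2: f = 0.0243
Case 3: f = 0.01903
Ranking (highest first): 2, 3, 1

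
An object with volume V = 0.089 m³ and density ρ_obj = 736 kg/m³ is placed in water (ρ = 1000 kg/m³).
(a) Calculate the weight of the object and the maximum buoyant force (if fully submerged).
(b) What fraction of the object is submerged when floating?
(a) W=rho_obj*g*V=736*9.81*0.089=642.6 N; F_B(max)=rho*g*V=1000*9.81*0.089=873.1 N
(b) Floating fraction=rho_obj/rho=736/1000=0.736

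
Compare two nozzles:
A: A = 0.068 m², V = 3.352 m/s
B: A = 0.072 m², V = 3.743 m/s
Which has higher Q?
Q(A) = 227.9 L/s, Q(B) = 269.5 L/s. Answer: B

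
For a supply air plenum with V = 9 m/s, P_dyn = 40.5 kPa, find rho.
Formula: P_{dyn} = \frac{1}{2} \rho V^2
Substituting knowns: 40.5 = 0.5·rho·9²/1000
Solving for rho: rho = 2·(40.5·1000)/9² = 1000 kg/m³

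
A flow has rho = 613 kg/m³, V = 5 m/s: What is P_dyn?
Formula: P_{dyn} = \frac{1}{2} \rho V^2
P_dyn = 0.5·613·5²/1000 = 7.662 kPa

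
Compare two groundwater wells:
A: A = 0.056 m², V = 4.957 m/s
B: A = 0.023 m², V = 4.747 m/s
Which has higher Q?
Q(A) = 277.6 L/s, Q(B) = 109.2 L/s. Answer: A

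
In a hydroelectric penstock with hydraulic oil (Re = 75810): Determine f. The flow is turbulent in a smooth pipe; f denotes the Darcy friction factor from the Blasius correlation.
Formula: f = \frac{0.316}{Re^{0.25}}
f = 0.316/75810^0.25 = 0.01904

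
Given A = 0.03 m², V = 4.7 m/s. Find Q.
Formula: Q = A V
Q = 0.03·4.7·1000 = 141 L/s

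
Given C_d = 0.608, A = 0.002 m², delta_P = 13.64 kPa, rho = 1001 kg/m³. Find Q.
Formula: Q = C_d A \sqrt{\frac{2 \Delta P}{\rho}}
Q = 0.608·0.002·√(2·(13.64·1000)/1001)·1000 = 6.348 L/s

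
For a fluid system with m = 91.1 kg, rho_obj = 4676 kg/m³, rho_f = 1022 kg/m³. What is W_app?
Formula: W_{app} = mg\left(1 - \frac{\rho_f}{\rho_{obj}}\right)
W_app = 91.1·9.81·(1 − 1022/4676) = 698.4 N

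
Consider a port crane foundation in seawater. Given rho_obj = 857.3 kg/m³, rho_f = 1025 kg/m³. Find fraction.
Formula: f_{sub} = \frac{\rho_{obj}}{\rho_f}
fraction = 857.3/1025 = 0.8364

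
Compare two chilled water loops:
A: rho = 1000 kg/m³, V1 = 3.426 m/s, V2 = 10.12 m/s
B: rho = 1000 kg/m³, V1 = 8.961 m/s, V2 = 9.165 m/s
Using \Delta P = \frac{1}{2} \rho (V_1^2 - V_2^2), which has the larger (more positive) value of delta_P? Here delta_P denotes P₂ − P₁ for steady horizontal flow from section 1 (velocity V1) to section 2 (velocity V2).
delta_P(A) = -45.34 kPa, delta_P(B) = -1.849 kPa. Answer: B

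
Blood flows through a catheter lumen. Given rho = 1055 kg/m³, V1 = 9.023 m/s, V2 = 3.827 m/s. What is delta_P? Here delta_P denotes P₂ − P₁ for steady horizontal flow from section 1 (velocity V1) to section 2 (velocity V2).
Formula: \Delta P = \frac{1}{2} \rho (V_1^2 - V_2^2)
delta_P = 0.5·1055·(9.023² − 3.827²)/1000 = 35.22 kPa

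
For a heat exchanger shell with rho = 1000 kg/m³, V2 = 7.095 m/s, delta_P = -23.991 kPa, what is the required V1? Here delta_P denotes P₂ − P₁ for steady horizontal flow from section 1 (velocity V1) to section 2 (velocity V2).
Formula: \Delta P = \frac{1}{2} \rho (V_1^2 - V_2^2)
Substituting knowns: -23.991 = 0.5·1000·(V1² − 7.095²)/1000
Solving for V1: V1 = √(7.095² + 2·(-23.991·1000)/1000) = 1.535 m/s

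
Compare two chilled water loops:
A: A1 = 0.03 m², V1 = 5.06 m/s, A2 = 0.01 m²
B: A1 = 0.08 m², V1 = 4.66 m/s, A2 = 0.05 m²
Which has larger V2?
V2(A) = 15.18 m/s, V2(B) = 7.456 m/s. Answer: A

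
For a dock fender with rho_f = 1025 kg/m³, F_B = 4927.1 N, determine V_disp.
Formula: F_B = \rho_f g V_{disp}
Substituting knowns: 4927.1 = 1025·9.81·V_disp
Solving for V_disp: V_disp = 4927.1/(1025·9.81) = 0.49 m³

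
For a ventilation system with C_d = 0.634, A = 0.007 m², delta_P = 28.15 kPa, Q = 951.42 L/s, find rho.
Formula: Q = C_d A \sqrt{\frac{2 \Delta P}{\rho}}
Substituting knowns: 951.42 = 0.634·0.007·√(2·(28.15·1000)/rho)·1000
Solving for rho: rho = 2·(28.15·1000)/((951.42/1000)/(0.634·0.007))² = 1.225 kg/m³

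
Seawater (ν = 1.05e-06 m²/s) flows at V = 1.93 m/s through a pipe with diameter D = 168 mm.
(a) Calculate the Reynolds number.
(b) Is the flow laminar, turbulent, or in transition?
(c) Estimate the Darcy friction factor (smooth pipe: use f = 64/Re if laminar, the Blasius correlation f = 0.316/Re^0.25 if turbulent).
(a) Re = V·D/ν = 1.93·0.168/1.05e-06 = 308800
(b) Flow regime: turbulent (Re > 4000)
(c) Friction factor: f = 0.316/Re^0.25 = 0.316/308800^0.25 = 0.01341 (Blasius is strictly valid for Re ≲ 1e5; used here as the smooth-pipe estimate the problem specifies)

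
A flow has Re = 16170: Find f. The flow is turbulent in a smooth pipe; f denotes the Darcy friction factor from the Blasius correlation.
Formula: f = \frac{0.316}{Re^{0.25}}
f = 0.316/16170^0.25 = 0.02802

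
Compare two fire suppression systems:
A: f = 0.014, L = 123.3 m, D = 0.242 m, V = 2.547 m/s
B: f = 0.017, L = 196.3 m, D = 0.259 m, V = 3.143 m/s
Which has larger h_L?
h_L(A) = 2.358 m, h_L(B) = 6.487 m. Answer: B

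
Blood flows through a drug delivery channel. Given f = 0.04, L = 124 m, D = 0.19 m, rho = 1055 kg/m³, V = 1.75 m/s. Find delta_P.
Formula: \Delta P = f \frac{L}{D} \frac{\rho V^2}{2}
delta_P = 0.04·(124/0.19)·0.5·1055·1.75²/1000 = 42.17 kPa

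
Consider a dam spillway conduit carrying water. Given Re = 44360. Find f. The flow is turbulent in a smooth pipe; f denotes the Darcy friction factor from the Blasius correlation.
Formula: f = \frac{0.316}{Re^{0.25}}
f = 0.316/44360^0.25 = 0.02177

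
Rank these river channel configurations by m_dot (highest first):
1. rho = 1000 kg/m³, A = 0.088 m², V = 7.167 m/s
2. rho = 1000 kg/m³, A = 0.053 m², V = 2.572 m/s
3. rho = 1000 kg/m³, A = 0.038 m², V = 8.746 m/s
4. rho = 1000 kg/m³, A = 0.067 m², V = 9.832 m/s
Case 1: m_dot = 630.7 kg/s
Case 2: m_dot = 136.3 kg/s
Case 3: m_dot = 332.3 kg/s
Case 4: m_dot = 658.7 kg/s
Ranking (highest first): 4, 1, 3, 2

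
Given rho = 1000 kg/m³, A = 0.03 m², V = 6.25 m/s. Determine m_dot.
Formula: \dot{m} = \rho A V
m_dot = 1000·0.03·6.25 = 187.5 kg/s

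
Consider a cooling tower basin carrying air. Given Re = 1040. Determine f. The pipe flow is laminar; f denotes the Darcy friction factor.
Formula: f = \frac{64}{Re}
f = 64/1040 = 0.06154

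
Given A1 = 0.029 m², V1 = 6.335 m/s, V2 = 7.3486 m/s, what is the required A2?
Formula: V_2 = \frac{A_1 V_1}{A_2}
Substituting knowns: 7.3486 = 0.029·6.335/A2
Solving for A2: A2 = 0.029·6.335/7.3486 = 0.025 m²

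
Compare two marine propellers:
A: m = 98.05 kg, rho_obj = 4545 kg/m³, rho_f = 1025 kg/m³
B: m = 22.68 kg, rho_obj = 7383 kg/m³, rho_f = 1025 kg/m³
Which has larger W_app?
W_app(A) = 744.9 N, W_app(B) = 191.6 N. Answer: A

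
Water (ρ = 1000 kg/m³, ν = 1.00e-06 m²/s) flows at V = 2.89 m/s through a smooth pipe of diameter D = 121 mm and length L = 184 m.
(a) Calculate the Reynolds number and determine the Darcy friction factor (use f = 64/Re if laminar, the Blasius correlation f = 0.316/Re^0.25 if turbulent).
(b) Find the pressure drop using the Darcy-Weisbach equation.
(a) Re = V·D/ν = 2.89·0.121/1.00e-06 = 349690 → turbulent (Re > 4000); f = 0.316/Re^0.25 = 0.316/349690^0.25 = 0.012995 (Blasius is strictly valid for Re ≲ 1e5; used here as the smooth-pipe estimate the problem specifies)
(b) Darcy-Weisbach: ΔP = f·(L/D)·½ρV²/1000 = 0.012995·(184/0.121)·½·1000·2.89²/1000 = 82.52 kPa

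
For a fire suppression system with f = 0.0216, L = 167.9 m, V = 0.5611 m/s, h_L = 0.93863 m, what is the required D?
Formula: h_L = f \frac{L}{D} \frac{V^2}{2g}
Substituting knowns: 0.93863 = 0.0216·(167.9/D)·0.5611²/(2·9.81)
Solving for D: D = 0.0216·167.9·0.5611²/(2·9.81·0.93863) = 0.062 m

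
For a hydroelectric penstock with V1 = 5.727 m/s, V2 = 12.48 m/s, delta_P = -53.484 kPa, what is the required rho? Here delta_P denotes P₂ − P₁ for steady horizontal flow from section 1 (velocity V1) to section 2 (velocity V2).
Formula: \Delta P = \frac{1}{2} \rho (V_1^2 - V_2^2)
Substituting knowns: -53.484 = 0.5·rho·(5.727² − 12.48²)/1000
Solving for rho: rho = 2·(-53.484·1000)/(5.727² − 12.48²) = 870 kg/m³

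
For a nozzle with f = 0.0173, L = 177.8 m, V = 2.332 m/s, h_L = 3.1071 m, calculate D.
Formula: h_L = f \frac{L}{D} \frac{V^2}{2g}
Substituting knowns: 3.1071 = 0.0173·(177.8/D)·2.332²/(2·9.81)
Solving for D: D = 0.0173·177.8·2.332²/(2·9.81·3.1071) = 0.2744 m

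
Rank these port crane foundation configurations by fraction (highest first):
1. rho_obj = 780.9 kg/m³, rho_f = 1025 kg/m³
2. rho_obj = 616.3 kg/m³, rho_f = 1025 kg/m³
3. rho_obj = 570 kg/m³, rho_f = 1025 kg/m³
Case 1: fraction = 0.7619
Case 2: fraction = 0.6013
Case 3: fraction = 0.5561
Ranking (highest first): 1, 2, 3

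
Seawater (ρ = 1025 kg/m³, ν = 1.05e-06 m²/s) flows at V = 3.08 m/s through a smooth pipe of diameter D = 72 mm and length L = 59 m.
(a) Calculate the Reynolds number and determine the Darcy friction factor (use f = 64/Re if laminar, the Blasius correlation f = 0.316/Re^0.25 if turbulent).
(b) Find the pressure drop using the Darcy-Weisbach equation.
(a) Re = V·D/ν = 3.08·0.072/1.05e-06 = 211200 → turbulent (Re > 4000); f = 0.316/Re^0.25 = 0.316/211200^0.25 = 0.014741 (Blasius is strictly valid for Re ≲ 1e5; used here as the smooth-pipe estimate the problem specifies)
(b) Darcy-Weisbach: ΔP = f·(L/D)·½ρV²/1000 = 0.014741·(59/0.072)·½·1025·3.08²/1000 = 58.73 kPa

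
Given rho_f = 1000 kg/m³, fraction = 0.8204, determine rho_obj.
Formula: f_{sub} = \frac{\rho_{obj}}{\rho_f}
Substituting knowns: 0.8204 = rho_obj/1000
Solving for rho_obj: rho_obj = 0.8204·1000 = 820.4 kg/m³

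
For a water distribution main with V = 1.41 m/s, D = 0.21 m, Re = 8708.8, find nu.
Formula: Re = \frac{V D}{\nu}
Substituting knowns: 8708.8 = 1.41·0.21/nu
Solving for nu: nu = 1.41·0.21/8708.8 = 3.400e-05 m²/s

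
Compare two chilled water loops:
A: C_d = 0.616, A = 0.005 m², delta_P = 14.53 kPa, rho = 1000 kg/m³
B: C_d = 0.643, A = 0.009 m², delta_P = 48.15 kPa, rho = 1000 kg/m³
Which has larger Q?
Q(A) = 16.6 L/s, Q(B) = 56.79 L/s. Answer: B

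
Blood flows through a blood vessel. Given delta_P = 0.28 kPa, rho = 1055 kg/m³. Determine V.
Formula: V = \sqrt{\frac{2 \Delta P}{\rho}}
V = √(2·(0.28·1000)/1055) = 0.7286 m/s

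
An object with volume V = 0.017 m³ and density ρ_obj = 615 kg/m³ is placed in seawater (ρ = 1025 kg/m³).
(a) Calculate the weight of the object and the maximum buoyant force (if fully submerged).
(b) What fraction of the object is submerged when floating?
(a) W=rho_obj*g*V=615*9.81*0.017=102.6 N; F_B(max)=rho*g*V=1025*9.81*0.017=170.9 N
(b) Floating fraction=rho_obj/rho=615/1025=0.600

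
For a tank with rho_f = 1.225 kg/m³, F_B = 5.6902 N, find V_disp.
Formula: F_B = \rho_f g V_{disp}
Substituting knowns: 5.6902 = 1.225·9.81·V_disp
Solving for V_disp: V_disp = 5.6902/(1.225·9.81) = 0.4735 m³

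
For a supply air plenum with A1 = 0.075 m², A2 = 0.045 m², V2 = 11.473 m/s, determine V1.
Formula: V_2 = \frac{A_1 V_1}{A_2}
Substituting knowns: 11.473 = 0.075·V1/0.045
Solving for V1: V1 = 11.473·0.045/0.075 = 6.884 m/s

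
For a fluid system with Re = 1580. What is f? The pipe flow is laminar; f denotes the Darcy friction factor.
Formula: f = \frac{64}{Re}
f = 64/1580 = 0.04051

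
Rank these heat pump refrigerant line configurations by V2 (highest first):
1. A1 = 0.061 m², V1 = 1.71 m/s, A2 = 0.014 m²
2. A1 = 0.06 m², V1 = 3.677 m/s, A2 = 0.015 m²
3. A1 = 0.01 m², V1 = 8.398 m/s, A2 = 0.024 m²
Case 1: V2 = 7.451 m/s
Case 2: V2 = 14.71 m/s
Case 3: V2 = 3.499 m/s
Ranking (highest first): 2, 1, 3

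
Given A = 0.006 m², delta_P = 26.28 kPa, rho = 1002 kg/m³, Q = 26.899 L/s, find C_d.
Formula: Q = C_d A \sqrt{\frac{2 \Delta P}{\rho}}
Substituting knowns: 26.899 = C_d·0.006·√(2·(26.28·1000)/1002)·1000
Solving for C_d: C_d = (26.899/1000)/(0.006·√(2·(26.28·1000)/1002)) = 0.619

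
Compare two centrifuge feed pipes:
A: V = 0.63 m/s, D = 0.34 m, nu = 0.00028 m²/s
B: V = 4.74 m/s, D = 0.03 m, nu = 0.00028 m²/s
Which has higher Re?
Re(A) = 765, Re(B) = 507.9. Answer: A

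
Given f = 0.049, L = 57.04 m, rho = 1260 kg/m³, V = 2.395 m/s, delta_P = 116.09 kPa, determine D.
Formula: \Delta P = f \frac{L}{D} \frac{\rho V^2}{2}
Substituting knowns: 116.09 = 0.049·(57.04/D)·0.5·1260·2.395²/1000
Solving for D: D = 0.049·57.04·0.5·1260·2.395²/(116.09·1000) = 0.087 m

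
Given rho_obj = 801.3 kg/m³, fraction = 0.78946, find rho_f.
Formula: f_{sub} = \frac{\rho_{obj}}{\rho_f}
Substituting knowns: 0.78946 = 801.3/rho_f
Solving for rho_f: rho_f = 801.3/0.78946 = 1015 kg/m³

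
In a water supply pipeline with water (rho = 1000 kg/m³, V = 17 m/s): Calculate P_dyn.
Formula: P_{dyn} = \frac{1}{2} \rho V^2
P_dyn = 0.5·1000·17²/1000 = 144.5 kPa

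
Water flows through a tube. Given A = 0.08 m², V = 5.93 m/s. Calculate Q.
Formula: Q = A V
Q = 0.08·5.93·1000 = 474.4 L/s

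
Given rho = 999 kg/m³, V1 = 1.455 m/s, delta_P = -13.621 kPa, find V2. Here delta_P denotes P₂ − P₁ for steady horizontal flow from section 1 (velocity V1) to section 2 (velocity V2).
Formula: \Delta P = \frac{1}{2} \rho (V_1^2 - V_2^2)
Substituting knowns: -13.621 = 0.5·999·(1.455² − V2²)/1000
Solving for V2: V2 = √(1.455² − 2·(-13.621·1000)/999) = 5.421 m/s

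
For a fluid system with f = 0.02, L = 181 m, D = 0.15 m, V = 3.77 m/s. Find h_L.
Formula: h_L = f \frac{L}{D} \frac{V^2}{2g}
h_L = 0.02·(181/0.15)·3.77²/(2·9.81) = 17.48 m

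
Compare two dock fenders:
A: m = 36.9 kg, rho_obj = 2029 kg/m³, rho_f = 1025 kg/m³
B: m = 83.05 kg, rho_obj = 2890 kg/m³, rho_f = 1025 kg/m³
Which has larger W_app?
W_app(A) = 179.1 N, W_app(B) = 525.8 N. Answer: B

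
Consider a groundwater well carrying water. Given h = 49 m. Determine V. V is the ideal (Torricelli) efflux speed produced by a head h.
Formula: V = \sqrt{2 g h}
V = √(2·9.81·49) = 31.01 m/s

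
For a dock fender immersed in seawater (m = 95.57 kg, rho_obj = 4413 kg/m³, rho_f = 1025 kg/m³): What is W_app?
Formula: W_{app} = mg\left(1 - \frac{\rho_f}{\rho_{obj}}\right)
W_app = 95.57·9.81·(1 − 1025/4413) = 719.8 N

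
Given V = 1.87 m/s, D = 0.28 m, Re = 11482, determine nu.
Formula: Re = \frac{V D}{\nu}
Substituting knowns: 11482 = 1.87·0.28/nu
Solving for nu: nu = 1.87·0.28/11482 = 4.560e-05 m²/s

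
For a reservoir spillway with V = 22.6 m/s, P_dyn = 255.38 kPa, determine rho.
Formula: P_{dyn} = \frac{1}{2} \rho V^2
Substituting knowns: 255.38 = 0.5·rho·22.6²/1000
Solving for rho: rho = 2·(255.38·1000)/22.6² = 1000 kg/m³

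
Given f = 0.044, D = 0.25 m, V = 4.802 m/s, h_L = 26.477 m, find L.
Formula: h_L = f \frac{L}{D} \frac{V^2}{2g}
Substituting knowns: 26.477 = 0.044·(L/0.25)·4.802²/(2·9.81)
Solving for L: L = 26.477·2·9.81·0.25/(0.044·4.802²) = 128 m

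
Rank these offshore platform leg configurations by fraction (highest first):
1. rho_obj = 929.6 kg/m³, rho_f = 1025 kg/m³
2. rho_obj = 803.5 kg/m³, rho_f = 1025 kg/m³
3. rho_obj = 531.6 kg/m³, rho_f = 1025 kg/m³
Case 1: fraction = 0.9069
Case 2: fraction = 0.7839
Case 3: fraction = 0.5186
Ranking (highest first): 1, 2, 3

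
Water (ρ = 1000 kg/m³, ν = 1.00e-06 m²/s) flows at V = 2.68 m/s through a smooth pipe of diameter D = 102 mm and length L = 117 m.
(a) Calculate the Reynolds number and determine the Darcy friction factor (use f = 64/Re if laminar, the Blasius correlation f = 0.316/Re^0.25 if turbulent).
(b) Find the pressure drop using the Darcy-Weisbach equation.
(a) Re = V·D/ν = 2.68·0.102/1.00e-06 = 273360 → turbulent (Re > 4000); f = 0.316/Re^0.25 = 0.316/273360^0.25 = 0.01382 (Blasius is strictly valid for Re ≲ 1e5; used here as the smooth-pipe estimate the problem specifies)
(b) Darcy-Weisbach: ΔP = f·(L/D)·½ρV²/1000 = 0.01382·(117/0.102)·½·1000·2.68²/1000 = 56.93 kPa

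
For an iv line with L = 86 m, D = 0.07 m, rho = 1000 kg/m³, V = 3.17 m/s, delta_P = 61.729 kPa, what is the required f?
Formula: \Delta P = f \frac{L}{D} \frac{\rho V^2}{2}
Substituting knowns: 61.729 = f·(86/0.07)·0.5·1000·3.17²/1000
Solving for f: f = (61.729·1000)/((86/0.07)·0.5·1000·3.17²) = 0.01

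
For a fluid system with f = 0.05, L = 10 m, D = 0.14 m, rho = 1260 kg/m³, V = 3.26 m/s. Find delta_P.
Formula: \Delta P = f \frac{L}{D} \frac{\rho V^2}{2}
delta_P = 0.05·(10/0.14)·0.5·1260·3.26²/1000 = 23.91 kPa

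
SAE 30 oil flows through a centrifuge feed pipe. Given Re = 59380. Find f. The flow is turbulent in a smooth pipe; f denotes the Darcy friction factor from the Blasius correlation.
Formula: f = \frac{0.316}{Re^{0.25}}
f = 0.316/59380^0.25 = 0.02024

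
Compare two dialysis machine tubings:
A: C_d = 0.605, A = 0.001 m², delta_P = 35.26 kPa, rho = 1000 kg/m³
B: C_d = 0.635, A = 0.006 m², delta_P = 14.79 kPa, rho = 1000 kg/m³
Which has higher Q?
Q(A) = 5.081 L/s, Q(B) = 20.72 L/s. Answer: B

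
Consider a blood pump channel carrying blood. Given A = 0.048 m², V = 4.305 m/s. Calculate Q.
Formula: Q = A V
Q = 0.048·4.305·1000 = 206.6 L/s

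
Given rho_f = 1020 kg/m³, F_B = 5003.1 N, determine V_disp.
Formula: F_B = \rho_f g V_{disp}
Substituting knowns: 5003.1 = 1020·9.81·V_disp
Solving for V_disp: V_disp = 5003.1/(1020·9.81) = 0.5 m³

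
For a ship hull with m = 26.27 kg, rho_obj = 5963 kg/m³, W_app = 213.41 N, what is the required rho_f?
Formula: W_{app} = mg\left(1 - \frac{\rho_f}{\rho_{obj}}\right)
Substituting knowns: 213.41 = 26.27·9.81·(1 − rho_f/5963)
Solving for rho_f: rho_f = 5963·(1 − 213.41/(26.27·9.81)) = 1025 kg/m³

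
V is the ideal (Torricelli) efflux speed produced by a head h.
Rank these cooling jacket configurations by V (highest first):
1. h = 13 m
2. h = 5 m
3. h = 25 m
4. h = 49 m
Case 1: V = 15.97 m/s
Case 2: V = 9.905 m/s
Case 3: V = 22.15 m/s
Case 4: V = 31.01 m/s
Ranking (highest first): 4, 3, 1, 2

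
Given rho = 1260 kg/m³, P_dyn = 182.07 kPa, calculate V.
Formula: P_{dyn} = \frac{1}{2} \rho V^2
Substituting knowns: 182.07 = 0.5·1260·V²/1000
Solving for V: V = √(2·(182.07·1000)/1260) = 17 m/s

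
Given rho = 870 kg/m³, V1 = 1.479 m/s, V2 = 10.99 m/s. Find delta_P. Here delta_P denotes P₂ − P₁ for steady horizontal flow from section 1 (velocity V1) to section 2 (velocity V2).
Formula: \Delta P = \frac{1}{2} \rho (V_1^2 - V_2^2)
delta_P = 0.5·870·(1.479² − 10.99²)/1000 = -51.59 kPa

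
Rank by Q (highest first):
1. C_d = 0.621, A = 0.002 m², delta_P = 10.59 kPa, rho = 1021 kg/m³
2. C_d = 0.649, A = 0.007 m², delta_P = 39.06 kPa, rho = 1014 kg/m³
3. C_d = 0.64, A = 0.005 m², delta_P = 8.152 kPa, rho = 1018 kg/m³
Case 1: Q = 5.657 L/s
Case 2: Q = 39.88 L/s
Case 3: Q = 12.81 L/s
Ranking (highest first): 2, 3, 1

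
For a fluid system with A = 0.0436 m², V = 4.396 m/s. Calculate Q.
Formula: Q = A V
Q = 0.0436·4.396·1000 = 191.7 L/s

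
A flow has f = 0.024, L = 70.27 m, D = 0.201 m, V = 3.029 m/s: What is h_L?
Formula: h_L = f \frac{L}{D} \frac{V^2}{2g}
h_L = 0.024·(70.27/0.201)·3.029²/(2·9.81) = 3.924 m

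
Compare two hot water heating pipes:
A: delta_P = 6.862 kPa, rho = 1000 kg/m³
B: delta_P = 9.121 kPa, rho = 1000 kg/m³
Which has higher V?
V(A) = 3.705 m/s, V(B) = 4.271 m/s. Answer: B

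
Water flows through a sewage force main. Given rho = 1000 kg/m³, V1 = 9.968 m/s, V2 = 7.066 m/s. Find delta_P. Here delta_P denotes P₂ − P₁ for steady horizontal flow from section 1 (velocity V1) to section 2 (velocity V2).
Formula: \Delta P = \frac{1}{2} \rho (V_1^2 - V_2^2)
delta_P = 0.5·1000·(9.968² − 7.066²)/1000 = 24.72 kPa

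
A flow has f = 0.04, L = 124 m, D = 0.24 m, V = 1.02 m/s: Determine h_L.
Formula: h_L = f \frac{L}{D} \frac{V^2}{2g}
h_L = 0.04·(124/0.24)·1.02²/(2·9.81) = 1.096 m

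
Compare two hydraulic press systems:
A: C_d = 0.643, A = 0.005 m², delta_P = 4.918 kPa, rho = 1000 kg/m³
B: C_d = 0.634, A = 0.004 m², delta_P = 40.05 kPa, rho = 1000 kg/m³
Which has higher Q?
Q(A) = 10.08 L/s, Q(B) = 22.7 L/s. Answer: B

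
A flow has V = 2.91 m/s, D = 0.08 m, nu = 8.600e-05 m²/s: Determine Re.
Formula: Re = \frac{V D}{\nu}
Re = 2.91·0.08/8.600e-05 = 2707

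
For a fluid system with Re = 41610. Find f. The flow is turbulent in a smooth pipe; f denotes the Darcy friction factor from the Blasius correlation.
Formula: f = \frac{0.316}{Re^{0.25}}
f = 0.316/41610^0.25 = 0.02213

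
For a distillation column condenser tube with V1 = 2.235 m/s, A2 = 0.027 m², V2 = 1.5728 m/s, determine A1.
Formula: V_2 = \frac{A_1 V_1}{A_2}
Substituting knowns: 1.5728 = A1·2.235/0.027
Solving for A1: A1 = 1.5728·0.027/2.235 = 0.019 m²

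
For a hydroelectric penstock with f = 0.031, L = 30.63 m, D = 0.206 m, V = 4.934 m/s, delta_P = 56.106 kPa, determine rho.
Formula: \Delta P = f \frac{L}{D} \frac{\rho V^2}{2}
Substituting knowns: 56.106 = 0.031·(30.63/0.206)·0.5·rho·4.934²/1000
Solving for rho: rho = (56.106·1000)/(0.031·(30.63/0.206)·0.5·4.934²) = 1000 kg/m³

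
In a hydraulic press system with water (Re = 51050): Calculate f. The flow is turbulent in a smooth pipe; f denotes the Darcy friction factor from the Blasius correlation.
Formula: f = \frac{0.316}{Re^{0.25}}
f = 0.316/51050^0.25 = 0.02102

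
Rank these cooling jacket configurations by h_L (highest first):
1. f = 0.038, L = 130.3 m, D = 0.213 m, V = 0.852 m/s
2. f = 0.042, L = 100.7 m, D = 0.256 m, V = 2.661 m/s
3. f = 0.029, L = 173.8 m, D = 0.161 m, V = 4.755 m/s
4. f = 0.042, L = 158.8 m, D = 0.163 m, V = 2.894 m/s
Case 1: h_L = 0.8601 m
Case 2: h_L = 5.963 m
Case 3: h_L = 36.08 m
Case 4: h_L = 17.47 m
Ranking (highest first): 3, 4, 2, 1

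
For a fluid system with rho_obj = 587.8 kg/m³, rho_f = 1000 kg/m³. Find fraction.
Formula: f_{sub} = \frac{\rho_{obj}}{\rho_f}
fraction = 587.8/1000 = 0.5878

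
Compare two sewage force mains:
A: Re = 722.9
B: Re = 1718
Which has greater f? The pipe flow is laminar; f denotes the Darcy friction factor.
f(A) = 0.08853, f(B) = 0.03725. Answer: A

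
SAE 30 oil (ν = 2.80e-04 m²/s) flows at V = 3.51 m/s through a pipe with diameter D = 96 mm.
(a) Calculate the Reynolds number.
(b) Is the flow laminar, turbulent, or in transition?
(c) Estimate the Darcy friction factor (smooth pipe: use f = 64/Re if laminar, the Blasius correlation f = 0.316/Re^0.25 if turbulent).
(a) Re = V·D/ν = 3.51·0.096/2.80e-04 = 1203.4
(b) Flow regime: laminar (Re < 2300)
(c) Friction factor: f = 64/Re = 64/1203.4 = 0.05318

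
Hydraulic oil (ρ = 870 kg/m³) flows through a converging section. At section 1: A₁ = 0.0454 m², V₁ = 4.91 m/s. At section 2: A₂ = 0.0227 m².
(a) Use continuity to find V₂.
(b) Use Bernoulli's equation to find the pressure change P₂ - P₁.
(a) Continuity: A₁V₁=A₂V₂ -> V₂=A₁V₁/A₂=0.0454*4.91/0.0227=9.82 m/s
(b) Bernoulli: P₂-P₁=0.5*rho*(V₁^2-V₂^2)/1000=0.5*870*(4.91^2-9.82^2)/1000=-31.46 kPa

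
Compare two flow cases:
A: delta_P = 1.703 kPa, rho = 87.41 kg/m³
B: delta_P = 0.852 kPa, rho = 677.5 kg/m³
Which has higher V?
V(A) = 6.242 m/s, V(B) = 1.586 m/s. Answer: A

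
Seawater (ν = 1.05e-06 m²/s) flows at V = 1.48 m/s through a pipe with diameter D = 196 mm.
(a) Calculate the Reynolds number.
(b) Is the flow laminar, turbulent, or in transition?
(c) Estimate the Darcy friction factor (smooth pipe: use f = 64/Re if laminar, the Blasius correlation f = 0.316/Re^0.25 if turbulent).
(a) Re = V·D/ν = 1.48·0.196/1.05e-06 = 276270
(b) Flow regime: turbulent (Re > 4000)
(c) Friction factor: f = 0.316/Re^0.25 = 0.316/276270^0.25 = 0.01378 (Blasius is strictly valid for Re ≲ 1e5; used here as the smooth-pipe estimate the problem specifies)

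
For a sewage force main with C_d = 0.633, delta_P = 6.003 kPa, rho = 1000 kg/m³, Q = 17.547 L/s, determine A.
Formula: Q = C_d A \sqrt{\frac{2 \Delta P}{\rho}}
Substituting knowns: 17.547 = 0.633·A·√(2·(6.003·1000)/1000)·1000
Solving for A: A = (17.547/1000)/(0.633·√(2·(6.003·1000)/1000)) = 0.008 m²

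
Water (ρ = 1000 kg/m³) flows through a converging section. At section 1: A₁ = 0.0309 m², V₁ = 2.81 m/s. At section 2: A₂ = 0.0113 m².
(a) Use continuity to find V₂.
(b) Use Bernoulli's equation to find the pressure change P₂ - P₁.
(a) Continuity: A₁V₁=A₂V₂ -> V₂=A₁V₁/A₂=0.0309*2.81/0.0113=7.68 m/s
(b) Bernoulli: P₂-P₁=0.5*rho*(V₁^2-V₂^2)/1000=0.5*1000*(2.81^2-7.68^2)/1000=-25.54 kPa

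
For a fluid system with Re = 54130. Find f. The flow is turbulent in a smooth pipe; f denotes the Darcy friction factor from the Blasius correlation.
Formula: f = \frac{0.316}{Re^{0.25}}
f = 0.316/54130^0.25 = 0.02072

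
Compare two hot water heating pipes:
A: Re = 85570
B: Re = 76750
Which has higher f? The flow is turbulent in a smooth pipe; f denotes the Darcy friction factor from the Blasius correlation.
f(A) = 0.01848, f(B) = 0.01899. Answer: B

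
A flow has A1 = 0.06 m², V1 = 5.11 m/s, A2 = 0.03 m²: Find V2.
Formula: V_2 = \frac{A_1 V_1}{A_2}
V2 = 0.06·5.11/0.03 = 10.22 m/s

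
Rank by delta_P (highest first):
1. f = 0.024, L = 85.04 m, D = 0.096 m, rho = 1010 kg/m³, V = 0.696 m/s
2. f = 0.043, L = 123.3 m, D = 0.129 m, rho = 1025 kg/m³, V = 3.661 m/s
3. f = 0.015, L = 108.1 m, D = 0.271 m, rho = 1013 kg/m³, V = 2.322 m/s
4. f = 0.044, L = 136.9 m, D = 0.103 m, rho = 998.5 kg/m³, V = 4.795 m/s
Case 1: delta_P = 5.201 kPa
Case 2: delta_P = 282.3 kPa
Case 3: delta_P = 16.34 kPa
Case 4: delta_P = 671.3 kPa
Ranking (highest first): 4, 2, 3, 1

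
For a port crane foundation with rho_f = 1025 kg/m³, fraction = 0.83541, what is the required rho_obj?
Formula: f_{sub} = \frac{\rho_{obj}}{\rho_f}
Substituting knowns: 0.83541 = rho_obj/1025
Solving for rho_obj: rho_obj = 0.83541·1025 = 856.3 kg/m³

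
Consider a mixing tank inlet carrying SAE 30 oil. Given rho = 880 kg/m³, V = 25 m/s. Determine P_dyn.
Formula: P_{dyn} = \frac{1}{2} \rho V^2
P_dyn = 0.5·880·25²/1000 = 275 kPa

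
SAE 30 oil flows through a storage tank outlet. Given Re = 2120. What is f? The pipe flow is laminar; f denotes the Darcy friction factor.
Formula: f = \frac{64}{Re}
f = 64/2120 = 0.03019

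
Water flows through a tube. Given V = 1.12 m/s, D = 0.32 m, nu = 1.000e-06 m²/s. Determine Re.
Formula: Re = \frac{V D}{\nu}
Re = 1.12·0.32/1.000e-06 = 358400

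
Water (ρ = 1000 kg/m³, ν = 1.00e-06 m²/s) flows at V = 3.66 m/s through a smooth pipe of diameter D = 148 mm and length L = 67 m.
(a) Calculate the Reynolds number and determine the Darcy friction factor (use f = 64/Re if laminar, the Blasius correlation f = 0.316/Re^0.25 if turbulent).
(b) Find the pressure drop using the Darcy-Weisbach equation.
(a) Re = V·D/ν = 3.66·0.148/1.00e-06 = 541680 → turbulent (Re > 4000); f = 0.316/Re^0.25 = 0.316/541680^0.25 = 0.011648 (Blasius is strictly valid for Re ≲ 1e5; used here as the smooth-pipe estimate the problem specifies)
(b) Darcy-Weisbach: ΔP = f·(L/D)·½ρV²/1000 = 0.011648·(67/0.148)·½·1000·3.66²/1000 = 35.32 kPa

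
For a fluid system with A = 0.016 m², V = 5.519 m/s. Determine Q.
Formula: Q = A V
Q = 0.016·5.519·1000 = 88.3 L/s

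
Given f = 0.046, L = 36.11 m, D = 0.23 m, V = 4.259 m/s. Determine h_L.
Formula: h_L = f \frac{L}{D} \frac{V^2}{2g}
h_L = 0.046·(36.11/0.23)·4.259²/(2·9.81) = 6.677 m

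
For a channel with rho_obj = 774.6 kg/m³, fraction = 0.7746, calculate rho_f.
Formula: f_{sub} = \frac{\rho_{obj}}{\rho_f}
Substituting knowns: 0.7746 = 774.6/rho_f
Solving for rho_f: rho_f = 774.6/0.7746 = 1000 kg/m³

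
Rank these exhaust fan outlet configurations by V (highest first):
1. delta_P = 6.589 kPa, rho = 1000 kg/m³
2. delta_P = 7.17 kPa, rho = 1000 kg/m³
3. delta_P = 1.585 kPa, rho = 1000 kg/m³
Case 1: V = 3.63 m/s
Case 2: V = 3.787 m/s
Case 3: V = 1.78 m/s
Ranking (highest first): 2, 1, 3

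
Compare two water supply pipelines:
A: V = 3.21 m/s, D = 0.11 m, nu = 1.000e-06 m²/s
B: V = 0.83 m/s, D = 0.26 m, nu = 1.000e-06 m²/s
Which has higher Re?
Re(A) = 353100, Re(B) = 215800. Answer: A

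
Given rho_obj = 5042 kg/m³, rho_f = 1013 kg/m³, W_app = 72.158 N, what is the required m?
Formula: W_{app} = mg\left(1 - \frac{\rho_f}{\rho_{obj}}\right)
Substituting knowns: 72.158 = m·9.81·(1 − 1013/5042)
Solving for m: m = 72.158/(9.81·(1 − 1013/5042)) = 9.205 kg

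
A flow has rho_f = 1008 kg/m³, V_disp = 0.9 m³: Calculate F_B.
Formula: F_B = \rho_f g V_{disp}
F_B = 1008·9.81·0.9 = 8900 N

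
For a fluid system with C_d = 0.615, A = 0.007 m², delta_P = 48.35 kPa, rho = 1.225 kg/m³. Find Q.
Formula: Q = C_d A \sqrt{\frac{2 \Delta P}{\rho}}
Q = 0.615·0.007·√(2·(48.35·1000)/1.225)·1000 = 1210 L/s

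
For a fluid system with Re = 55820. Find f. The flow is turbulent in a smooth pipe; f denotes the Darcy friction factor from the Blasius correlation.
Formula: f = \frac{0.316}{Re^{0.25}}
f = 0.316/55820^0.25 = 0.02056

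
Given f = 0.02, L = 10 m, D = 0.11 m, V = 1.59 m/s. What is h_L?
Formula: h_L = f \frac{L}{D} \frac{V^2}{2g}
h_L = 0.02·(10/0.11)·1.59²/(2·9.81) = 0.2343 m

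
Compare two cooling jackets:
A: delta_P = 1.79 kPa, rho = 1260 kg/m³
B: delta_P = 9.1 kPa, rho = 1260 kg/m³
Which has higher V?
V(A) = 1.686 m/s, V(B) = 3.801 m/s. Answer: B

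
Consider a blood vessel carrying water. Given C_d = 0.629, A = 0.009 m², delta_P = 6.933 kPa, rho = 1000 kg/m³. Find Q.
Formula: Q = C_d A \sqrt{\frac{2 \Delta P}{\rho}}
Q = 0.629·0.009·√(2·(6.933·1000)/1000)·1000 = 21.08 L/s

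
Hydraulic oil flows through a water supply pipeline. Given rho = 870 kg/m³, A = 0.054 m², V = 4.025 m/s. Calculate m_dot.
Formula: \dot{m} = \rho A V
m_dot = 870·0.054·4.025 = 189.1 kg/s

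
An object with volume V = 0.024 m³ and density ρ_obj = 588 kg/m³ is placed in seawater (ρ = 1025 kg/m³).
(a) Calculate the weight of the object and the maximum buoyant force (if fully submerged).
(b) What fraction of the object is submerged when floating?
(a) W=rho_obj*g*V=588*9.81*0.024=138.4 N; F_B(max)=rho*g*V=1025*9.81*0.024=241.3 N
(b) Floating fraction=rho_obj/rho=588/1025=0.574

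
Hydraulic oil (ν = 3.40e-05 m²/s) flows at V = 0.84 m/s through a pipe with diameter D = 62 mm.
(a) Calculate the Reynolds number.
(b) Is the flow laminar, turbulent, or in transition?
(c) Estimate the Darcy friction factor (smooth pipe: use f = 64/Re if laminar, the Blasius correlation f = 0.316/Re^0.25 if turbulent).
(a) Re = V·D/ν = 0.84·0.062/3.40e-05 = 1531.8
(b) Flow regime: laminar (Re < 2300)
(c) Friction factor: f = 64/Re = 64/1531.8 = 0.04178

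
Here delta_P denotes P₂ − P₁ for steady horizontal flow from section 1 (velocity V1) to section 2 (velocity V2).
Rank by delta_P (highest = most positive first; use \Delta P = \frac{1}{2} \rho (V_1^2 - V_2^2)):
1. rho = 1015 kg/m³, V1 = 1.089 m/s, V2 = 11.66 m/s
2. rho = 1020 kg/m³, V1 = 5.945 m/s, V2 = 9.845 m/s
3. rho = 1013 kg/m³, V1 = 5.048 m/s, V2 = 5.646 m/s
Case 1: delta_P = -68.4 kPa
Case 2: delta_P = -31.41 kPa
Case 3: delta_P = -3.239 kPa
Ranking (highest first): 3, 2, 1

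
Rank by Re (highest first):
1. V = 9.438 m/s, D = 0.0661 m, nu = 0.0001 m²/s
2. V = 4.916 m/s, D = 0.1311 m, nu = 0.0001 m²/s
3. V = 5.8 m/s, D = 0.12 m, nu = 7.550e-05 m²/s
Case 1: Re = 6239
Case 2: Re = 6445
Case 3: Re = 9219
Ranking (highest first): 3, 2, 1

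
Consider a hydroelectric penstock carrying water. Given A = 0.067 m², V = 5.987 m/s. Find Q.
Formula: Q = A V
Q = 0.067·5.987·1000 = 401.1 L/s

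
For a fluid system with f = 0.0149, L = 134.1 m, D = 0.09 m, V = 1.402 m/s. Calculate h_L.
Formula: h_L = f \frac{L}{D} \frac{V^2}{2g}
h_L = 0.0149·(134.1/0.09)·1.402²/(2·9.81) = 2.224 m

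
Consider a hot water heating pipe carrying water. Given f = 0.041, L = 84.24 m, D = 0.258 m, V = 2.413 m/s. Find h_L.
Formula: h_L = f \frac{L}{D} \frac{V^2}{2g}
h_L = 0.041·(84.24/0.258)·2.413²/(2·9.81) = 3.973 m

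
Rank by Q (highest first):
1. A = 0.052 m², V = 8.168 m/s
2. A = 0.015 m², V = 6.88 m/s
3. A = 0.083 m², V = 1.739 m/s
Case 1: Q = 424.7 L/s
Case 2: Q = 103.2 L/s
Case 3: Q = 144.3 L/s
Ranking (highest first): 1, 3, 2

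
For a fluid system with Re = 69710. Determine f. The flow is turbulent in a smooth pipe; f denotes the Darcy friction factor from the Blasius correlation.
Formula: f = \frac{0.316}{Re^{0.25}}
f = 0.316/69710^0.25 = 0.01945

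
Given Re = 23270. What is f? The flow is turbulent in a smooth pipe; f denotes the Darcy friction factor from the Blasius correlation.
Formula: f = \frac{0.316}{Re^{0.25}}
f = 0.316/23270^0.25 = 0.02559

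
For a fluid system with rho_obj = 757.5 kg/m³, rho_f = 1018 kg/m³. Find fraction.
Formula: f_{sub} = \frac{\rho_{obj}}{\rho_f}
fraction = 757.5/1018 = 0.7441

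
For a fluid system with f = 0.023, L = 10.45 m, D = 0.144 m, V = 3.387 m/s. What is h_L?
Formula: h_L = f \frac{L}{D} \frac{V^2}{2g}
h_L = 0.023·(10.45/0.144)·3.387²/(2·9.81) = 0.9759 m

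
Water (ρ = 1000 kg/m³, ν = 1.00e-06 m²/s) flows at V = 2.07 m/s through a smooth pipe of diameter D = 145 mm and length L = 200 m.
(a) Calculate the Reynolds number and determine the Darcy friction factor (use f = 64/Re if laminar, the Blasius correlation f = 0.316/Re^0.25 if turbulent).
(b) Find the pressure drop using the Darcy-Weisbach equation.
(a) Re = V·D/ν = 2.07·0.145/1.00e-06 = 300150 → turbulent (Re > 4000); f = 0.316/Re^0.25 = 0.316/300150^0.25 = 0.013501 (Blasius is strictly valid for Re ≲ 1e5; used here as the smooth-pipe estimate the problem specifies)
(b) Darcy-Weisbach: ΔP = f·(L/D)·½ρV²/1000 = 0.013501·(200/0.145)·½·1000·2.07²/1000 = 39.9 kPa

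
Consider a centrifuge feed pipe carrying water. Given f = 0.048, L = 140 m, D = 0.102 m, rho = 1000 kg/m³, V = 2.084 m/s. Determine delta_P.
Formula: \Delta P = f \frac{L}{D} \frac{\rho V^2}{2}
delta_P = 0.048·(140/0.102)·0.5·1000·2.084²/1000 = 143.1 kPa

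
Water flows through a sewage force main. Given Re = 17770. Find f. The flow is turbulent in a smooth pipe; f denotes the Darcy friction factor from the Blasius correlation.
Formula: f = \frac{0.316}{Re^{0.25}}
f = 0.316/17770^0.25 = 0.02737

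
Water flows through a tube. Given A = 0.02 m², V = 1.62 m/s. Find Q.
Formula: Q = A V
Q = 0.02·1.62·1000 = 32.4 L/s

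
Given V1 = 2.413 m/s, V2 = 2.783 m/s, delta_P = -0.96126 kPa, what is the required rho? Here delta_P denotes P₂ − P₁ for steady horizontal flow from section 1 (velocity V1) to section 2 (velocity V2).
Formula: \Delta P = \frac{1}{2} \rho (V_1^2 - V_2^2)
Substituting knowns: -0.96126 = 0.5·rho·(2.413² − 2.783²)/1000
Solving for rho: rho = 2·(-0.96126·1000)/(2.413² − 2.783²) = 1000 kg/m³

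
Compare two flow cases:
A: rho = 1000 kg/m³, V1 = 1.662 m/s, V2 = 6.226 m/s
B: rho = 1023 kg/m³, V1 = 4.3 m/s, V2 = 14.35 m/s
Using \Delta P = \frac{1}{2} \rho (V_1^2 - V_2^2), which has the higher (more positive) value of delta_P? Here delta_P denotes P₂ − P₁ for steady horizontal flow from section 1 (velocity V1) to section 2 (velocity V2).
delta_P(A) = -18 kPa, delta_P(B) = -95.87 kPa. Answer: A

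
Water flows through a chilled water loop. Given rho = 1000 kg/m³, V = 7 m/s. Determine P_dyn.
Formula: P_{dyn} = \frac{1}{2} \rho V^2
P_dyn = 0.5·1000·7²/1000 = 24.5 kPa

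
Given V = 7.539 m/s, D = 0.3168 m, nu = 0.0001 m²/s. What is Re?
Formula: Re = \frac{V D}{\nu}
Re = 7.539·0.3168/0.0001 = 23884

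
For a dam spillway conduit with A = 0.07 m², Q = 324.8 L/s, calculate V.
Formula: Q = A V
Substituting knowns: 324.8 = 0.07·V·1000
Solving for V: V = (324.8/1000)/0.07 = 4.64 m/s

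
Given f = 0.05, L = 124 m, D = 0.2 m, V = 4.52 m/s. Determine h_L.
Formula: h_L = f \frac{L}{D} \frac{V^2}{2g}
h_L = 0.05·(124/0.2)·4.52²/(2·9.81) = 32.28 m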